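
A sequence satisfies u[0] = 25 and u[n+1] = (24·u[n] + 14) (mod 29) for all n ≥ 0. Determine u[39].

u[0] = 25; u[1] = 5; u[2] = 18; u[3] = 11; u[4] = 17; u[5] = 16; u[6] = 21; u[7] = 25.
The sequence repeats with period 7.
So u[39] = u[0 + ((39-0) mod 7)] = u[4] = 17.

17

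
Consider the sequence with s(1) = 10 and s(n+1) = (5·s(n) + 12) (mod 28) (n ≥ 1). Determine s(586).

Computing terms: s(1) = 10; s(2) = 6; s(3) = 14; s(4) = 26; s(5) = 2; s(6) = 22; s(7) = 10.
Since s(7) = s(1) = 10, the sequence is periodic with period 6.
So s(586) = s(1 + ((586-1) mod 6)) = s(4) = 26.

26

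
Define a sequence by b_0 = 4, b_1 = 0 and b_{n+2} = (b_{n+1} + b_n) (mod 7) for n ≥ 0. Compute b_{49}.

We have b_0 = 4, b_1 = 0, b_2 = 4, b_3 = 4, b_4 = 1, b_5 = 5, b_6 = 6, b_7 = 4, b_8 = 3, b_9 = 0, b_{10} = 3, b_{11} = 3, b_{12} = 6, b_{13} = 2, b_{14} = 1, b_{15} = 3, b_{16} = 4, b_{17} = 0.
Since (b_{16}, b_{17}) = (b_0, b_1) = (4, 0) (two consecutive terms determine the rest), the sequence is periodic with period 16.
(49 - 0) mod 16 = 1, so b_{49} = b_1 = 0.

0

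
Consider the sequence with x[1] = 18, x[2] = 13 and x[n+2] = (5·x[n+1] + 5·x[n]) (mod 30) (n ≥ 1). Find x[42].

5

Computing terms: x[1] = 18; x[2] = 13; x[3] = 5; x[4] = 0; x[5] = 25; x[6] = 5; x[7] = 0.
Since (x[6], x[7]) = (x[3], x[4]) = (5, 0) (two consecutive terms determine the rest), the sequence is eventually periodic: after a pre-period of length 2 it cycles with period 3.
For n ≥ 3, x[n] depends only on (n - 3) mod 3. (42 - 3) mod 3 = 0, so x[42] = x[3] = 5.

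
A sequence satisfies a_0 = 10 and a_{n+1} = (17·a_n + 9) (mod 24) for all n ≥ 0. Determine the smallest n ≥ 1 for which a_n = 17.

Computing terms: a_0 = 10, a_1 = 11, a_2 = 4, a_3 = 5, a_4 = 22, a_5 = 23, a_6 = 16, a_7 = 17, a_8 = 10.
The sequence repeats with period 8.
The value 17 first appears (with n ≥ 1) at a_7.

7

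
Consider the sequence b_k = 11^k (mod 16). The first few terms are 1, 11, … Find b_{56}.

1

b_0 = 1, b_1 = 11, b_2 = 9, b_3 = 3, b_4 = 1.
The sequence repeats with period 4.
(56 - 0) mod 4 = 0, so b_{56} = b_0 = 1.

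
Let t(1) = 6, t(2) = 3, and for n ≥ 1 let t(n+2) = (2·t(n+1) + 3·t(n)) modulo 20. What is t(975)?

4

Computing terms: t(1) = 6,  t(2) = 3,  t(3) = 4,  t(4) = 17,  t(5) = 6,  t(6) = 3.
The sequence repeats with period 4.
So t(975) = t(1 + ((975-1) mod 4)) = t(3) = 4.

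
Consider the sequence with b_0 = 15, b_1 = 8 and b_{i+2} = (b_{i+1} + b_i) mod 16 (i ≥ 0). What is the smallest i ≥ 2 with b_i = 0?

Listing terms: b_0 = 15; b_1 = 8; b_2 = 7; b_3 = 15; b_4 = 6; b_5 = 5; b_6 = 11; b_7 = 0; b_8 = 11; b_9 = 11; b_{10} = 6; b_{11} = 1; b_{12} = 7; b_{13} = 8; b_{14} = 15; b_{15} = 7; b_{16} = 6; b_{17} = 13; b_{18} = 3; b_{19} = 0; b_{20} = 3; b_{21} = 3; b_{22} = 6; b_{23} = 9; b_{24} = 15; b_{25} = 8.
Since (b_{24}, b_{25}) = (b_0, b_1) = (15, 8) (two consecutive terms determine the rest), the sequence is periodic with period 24.
The value 0 first appears (with i ≥ 2) at b_7.

7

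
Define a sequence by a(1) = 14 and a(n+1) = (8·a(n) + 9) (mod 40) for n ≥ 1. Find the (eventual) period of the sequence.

4

We have a(1) = 14; a(2) = 1; a(3) = 17; a(4) = 25; a(5) = 9; a(6) = 1.
Since a(6) = a(2) = 1, the sequence is eventually periodic: after a pre-period of length 1 it cycles with period 4.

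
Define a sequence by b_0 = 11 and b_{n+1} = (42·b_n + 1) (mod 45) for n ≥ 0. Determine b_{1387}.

Listing terms: b_0 = 11,  b_1 = 13,  b_2 = 7,  b_3 = 25,  b_4 = 16,  b_5 = 43,  b_6 = 7.
Since b_6 = b_2 = 7, the sequence is eventually periodic: after a pre-period of length 2 it cycles with period 4.
For n ≥ 2, b_n depends only on (n - 2) mod 4. (1387 - 2) mod 4 = 1, so b_{1387} = b_3 = 25.

25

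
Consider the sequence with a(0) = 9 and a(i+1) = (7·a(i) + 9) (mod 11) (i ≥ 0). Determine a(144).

Computing terms: a(0) = 9,  a(1) = 6,  a(2) = 7,  a(3) = 3,  a(4) = 8,  a(5) = 10,  a(6) = 2,  a(7) = 1,  a(8) = 5,  a(9) = 0,  a(10) = 9.
The sequence repeats with period 10.
So a(144) = a(0 + ((144-0) mod 10)) = a(4) = 8.

8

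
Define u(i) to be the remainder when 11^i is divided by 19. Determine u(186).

We have u(1) = 11,  u(2) = 7,  u(3) = 1,  u(4) = 11.
Since u(4) = u(1) = 11, the sequence is periodic with period 3.
(186 - 1) mod 3 = 2, so u(186) = u(3) = 1.

1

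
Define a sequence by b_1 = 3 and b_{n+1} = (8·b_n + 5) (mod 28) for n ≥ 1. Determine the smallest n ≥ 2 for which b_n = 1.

Listing terms: b_1 = 3; b_2 = 1; b_3 = 13; b_4 = 25; b_5 = 9; b_6 = 21; b_7 = 5; b_8 = 17; b_9 = 1.
Since b_9 = b_2 = 1, the sequence is eventually periodic: after a pre-period of length 1 it cycles with period 7.
The value 1 first appears (with n ≥ 2) at b_2.

2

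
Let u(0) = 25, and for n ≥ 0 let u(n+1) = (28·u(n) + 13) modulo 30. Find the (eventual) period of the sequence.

12

Computing terms: u(0) = 25, u(1) = 23, u(2) = 27, u(3) = 19, u(4) = 5, u(5) = 3, u(6) = 7, u(7) = 29, u(8) = 15, u(9) = 13, u(10) = 17, u(11) = 9, u(12) = 25.
The sequence repeats with period 12.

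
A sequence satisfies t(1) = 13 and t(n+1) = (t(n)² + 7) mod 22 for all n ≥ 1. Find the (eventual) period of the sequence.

Computing terms: t(1) = 13; t(2) = 0; t(3) = 7; t(4) = 12; t(5) = 19; t(6) = 16; t(7) = 21; t(8) = 8; t(9) = 5; t(10) = 10; t(11) = 19.
Since t(11) = t(5) = 19, the sequence is eventually periodic: after a pre-period of length 4 it cycles with period 6.

6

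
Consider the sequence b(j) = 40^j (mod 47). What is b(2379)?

Computing terms: b(0) = 1; b(1) = 40; b(2) = 2; b(3) = 33; b(4) = 4; b(5) = 19; b(6) = 8; b(7) = 38; b(8) = 16; b(9) = 29; b(10) = 32; b(11) = 11; b(12) = 17; b(13) = 22; b(14) = 34; b(15) = 44; b(16) = 21; b(17) = 41; b(18) = 42; b(19) = 35; b(20) = 37; b(21) = 23; b(22) = 27; b(23) = 46; b(24) = 7; b(25) = 45; b(26) = 14; b(27) = 43; b(28) = 28; b(29) = 39; b(30) = 9; b(31) = 31; b(32) = 18; b(33) = 15; b(34) = 36; b(35) = 30; b(36) = 25; b(37) = 13; b(38) = 3; b(39) = 26; b(40) = 6; b(41) = 5; b(42) = 12; b(43) = 10; b(44) = 24; b(45) = 20; b(46) = 1.
Since b(46) = b(0) = 1, the sequence is periodic with period 46.
So b(2379) = b(0 + ((2379-0) mod 46)) = b(33) = 15.

15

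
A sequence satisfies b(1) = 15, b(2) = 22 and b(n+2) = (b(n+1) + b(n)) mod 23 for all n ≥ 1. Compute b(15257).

b(1) = 15, b(2) = 22, b(3) = 14, b(4) = 13, b(5) = 4, b(6) = 17, b(7) = 21, b(8) = 15, b(9) = 13, b(10) = 5, b(11) = 18, b(12) = 0, b(13) = 18, b(14) = 18, b(15) = 13, b(16) = 8, b(17) = 21, b(18) = 6, b(19) = 4, b(20) = 10, b(21) = 14, b(22) = 1, b(23) = 15, b(24) = 16, b(25) = 8, b(26) = 1, b(27) = 9, b(28) = 10, b(29) = 19, b(30) = 6, b(31) = 2, b(32) = 8, b(33) = 10, b(34) = 18, b(35) = 5, b(36) = 0, b(37) = 5, b(38) = 5, b(39) = 10, b(40) = 15, b(41) = 2, b(42) = 17, b(43) = 19, b(44) = 13, b(45) = 9, b(46) = 22, b(47) = 8, b(48) = 7, b(49) = 15, b(50) = 22.
The sequence repeats with period 48.
(15257 - 1) mod 48 = 40, so b(15257) = b(41) = 2.

2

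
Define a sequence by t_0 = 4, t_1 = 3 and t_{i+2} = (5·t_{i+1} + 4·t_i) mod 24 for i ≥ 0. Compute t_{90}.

7

t_0 = 4; t_1 = 3; t_2 = 7; t_3 = 23; t_4 = 23; t_5 = 15; t_6 = 23; t_7 = 7; t_8 = 7; t_9 = 15; t_{10} = 7; t_{11} = 23.
Since (t_{10}, t_{11}) = (t_2, t_3) = (7, 23) (two consecutive terms determine the rest), the sequence is eventually periodic: after a pre-period of length 2 it cycles with period 8.
For i ≥ 2, t_i depends only on (i - 2) mod 8. (90 - 2) mod 8 = 0, so t_{90} = t_2 = 7.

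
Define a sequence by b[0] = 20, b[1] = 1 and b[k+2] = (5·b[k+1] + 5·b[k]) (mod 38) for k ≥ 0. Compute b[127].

We have b[0] = 20; b[1] = 1; b[2] = 29; b[3] = 36; b[4] = 21; b[5] = 19; b[6] = 10; b[7] = 31; b[8] = 15; b[9] = 2; b[10] = 9; b[11] = 17; b[12] = 16; b[13] = 13; b[14] = 31; b[15] = 30; b[16] = 1; b[17] = 3; b[18] = 20; b[19] = 1.
Since (b[18], b[19]) = (b[0], b[1]) = (20, 1) (two consecutive terms determine the rest), the sequence is periodic with period 18.
(127 - 0) mod 18 = 1, so b[127] = b[1] = 1.

1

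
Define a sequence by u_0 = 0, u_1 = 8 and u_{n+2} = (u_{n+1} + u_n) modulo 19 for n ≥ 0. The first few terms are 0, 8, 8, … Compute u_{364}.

5

u_0 = 0; u_1 = 8; u_2 = 8; u_3 = 16; u_4 = 5; u_5 = 2; u_6 = 7; u_7 = 9; u_8 = 16; u_9 = 6; u_{10} = 3; u_{11} = 9; u_{12} = 12; u_{13} = 2; u_{14} = 14; u_{15} = 16; u_{16} = 11; u_{17} = 8; u_{18} = 0; u_{19} = 8.
The sequence repeats with period 18.
So u_{364} = u_{0 + ((364-0) mod 18)} = u_4 = 5.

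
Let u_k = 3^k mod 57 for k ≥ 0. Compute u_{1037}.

48

u_0 = 1,  u_1 = 3,  u_2 = 9,  u_3 = 27,  u_4 = 24,  u_5 = 15,  u_6 = 45,  u_7 = 21,  u_8 = 6,  u_9 = 18,  u_{10} = 54,  u_{11} = 48,  u_{12} = 30,  u_{13} = 33,  u_{14} = 42,  u_{15} = 12,  u_{16} = 36,  u_{17} = 51,  u_{18} = 39,  u_{19} = 3.
Since u_{19} = u_1 = 3, the sequence is eventually periodic: after a pre-period of length 1 it cycles with period 18.
For k ≥ 1, u_k depends only on (k - 1) mod 18. (1037 - 1) mod 18 = 10, so u_{1037} = u_{11} = 48.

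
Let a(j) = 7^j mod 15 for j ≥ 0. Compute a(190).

Listing terms: a(0) = 1,  a(1) = 7,  a(2) = 4,  a(3) = 13,  a(4) = 1.
Since a(4) = a(0) = 1, the sequence is periodic with period 4.
(190 - 0) mod 4 = 2, so a(190) = a(2) = 4.

4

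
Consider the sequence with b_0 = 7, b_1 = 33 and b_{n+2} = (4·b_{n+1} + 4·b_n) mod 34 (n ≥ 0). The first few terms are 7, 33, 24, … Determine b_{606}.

26

Listing terms: b_0 = 7, b_1 = 33, b_2 = 24, b_3 = 24, b_4 = 22, b_5 = 14, b_6 = 8, b_7 = 20, b_8 = 10, b_9 = 18, b_{10} = 10, b_{11} = 10, b_{12} = 12, b_{13} = 20, b_{14} = 26, b_{15} = 14, b_{16} = 24, b_{17} = 16, b_{18} = 24, b_{19} = 24.
Since (b_{18}, b_{19}) = (b_2, b_3) = (24, 24) (two consecutive terms determine the rest), the sequence is eventually periodic: after a pre-period of length 2 it cycles with period 16.
For n ≥ 2, b_n depends only on (n - 2) mod 16. (606 - 2) mod 16 = 12, so b_{606} = b_{14} = 26.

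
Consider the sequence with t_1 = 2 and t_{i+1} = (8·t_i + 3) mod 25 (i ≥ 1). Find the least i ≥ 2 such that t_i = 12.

We have t_1 = 2; t_2 = 19; t_3 = 5; t_4 = 18; t_5 = 22; t_6 = 4; t_7 = 10; t_8 = 8; t_9 = 17; t_{10} = 14; t_{11} = 15; t_{12} = 23; t_{13} = 12; t_{14} = 24; t_{15} = 20; t_{16} = 13; t_{17} = 7; t_{18} = 9; t_{19} = 0; t_{20} = 3; t_{21} = 2.
Since t_{21} = t_1 = 2, the sequence is periodic with period 20.
The value 12 first appears (with i ≥ 2) at t_{13}.

13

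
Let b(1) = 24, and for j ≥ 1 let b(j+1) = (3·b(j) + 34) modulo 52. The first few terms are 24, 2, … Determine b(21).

Listing terms: b(1) = 24,  b(2) = 2,  b(3) = 40,  b(4) = 50,  b(5) = 28,  b(6) = 14,  b(7) = 24.
Since b(7) = b(1) = 24, the sequence is periodic with period 6.
(21 - 1) mod 6 = 2, so b(21) = b(3) = 40.

40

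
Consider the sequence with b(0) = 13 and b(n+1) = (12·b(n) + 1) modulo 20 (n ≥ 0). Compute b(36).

Listing terms: b(0) = 13, b(1) = 17, b(2) = 5, b(3) = 1, b(4) = 13.
The sequence repeats with period 4.
So b(36) = b(0 + ((36-0) mod 4)) = b(0) = 13.

13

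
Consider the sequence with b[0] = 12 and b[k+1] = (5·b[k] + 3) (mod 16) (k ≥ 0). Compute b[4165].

b[0] = 12; b[1] = 15; b[2] = 14; b[3] = 9; b[4] = 0; b[5] = 3; b[6] = 2; b[7] = 13; b[8] = 4; b[9] = 7; b[10] = 6; b[11] = 1; b[12] = 8; b[13] = 11; b[14] = 10; b[15] = 5; b[16] = 12.
The sequence repeats with period 16.
So b[4165] = b[0 + ((4165-0) mod 16)] = b[5] = 3.

3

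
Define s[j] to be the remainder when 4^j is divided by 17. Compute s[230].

Listing terms: s[0] = 1,  s[1] = 4,  s[2] = 16,  s[3] = 13,  s[4] = 1.
Since s[4] = s[0] = 1, the sequence is periodic with period 4.
So s[230] = s[0 + ((230-0) mod 4)] = s[2] = 16.

16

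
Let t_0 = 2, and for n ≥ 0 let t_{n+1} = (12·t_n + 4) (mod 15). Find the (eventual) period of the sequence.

We have t_0 = 2; t_1 = 13; t_2 = 10; t_3 = 4; t_4 = 7; t_5 = 13.
Since t_5 = t_1 = 13, the sequence is eventually periodic: after a pre-period of length 1 it cycles with period 4.

4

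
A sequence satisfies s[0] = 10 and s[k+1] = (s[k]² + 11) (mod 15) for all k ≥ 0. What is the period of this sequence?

Computing terms: s[0] = 10,  s[1] = 6,  s[2] = 2,  s[3] = 0,  s[4] = 11,  s[5] = 12,  s[6] = 5,  s[7] = 6.
Since s[7] = s[1] = 6, the sequence is eventually periodic: after a pre-period of length 1 it cycles with period 6.

6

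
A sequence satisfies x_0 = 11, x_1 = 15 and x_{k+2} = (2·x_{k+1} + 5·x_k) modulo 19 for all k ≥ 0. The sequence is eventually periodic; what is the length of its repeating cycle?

18

Computing terms: x_0 = 11; x_1 = 15; x_2 = 9; x_3 = 17; x_4 = 3; x_5 = 15; x_6 = 7; x_7 = 13; x_8 = 4; x_9 = 16; x_{10} = 14; x_{11} = 13; x_{12} = 1; x_{13} = 10; x_{14} = 6; x_{15} = 5; x_{16} = 2; x_{17} = 10; x_{18} = 11; x_{19} = 15.
The sequence repeats with period 18.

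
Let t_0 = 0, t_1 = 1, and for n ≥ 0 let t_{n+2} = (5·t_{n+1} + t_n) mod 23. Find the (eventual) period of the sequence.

Listing terms: t_0 = 0, t_1 = 1, t_2 = 5, t_3 = 3, t_4 = 20, t_5 = 11, t_6 = 6, t_7 = 18, t_8 = 4, t_9 = 15, t_{10} = 10, t_{11} = 19, t_{12} = 13, t_{13} = 15, t_{14} = 19, t_{15} = 18, t_{16} = 17, t_{17} = 11, t_{18} = 3, t_{19} = 3, t_{20} = 18, t_{21} = 1, t_{22} = 0, t_{23} = 1.
Since (t_{22}, t_{23}) = (t_0, t_1) = (0, 1) (two consecutive terms determine the rest), the sequence is periodic with period 22.

22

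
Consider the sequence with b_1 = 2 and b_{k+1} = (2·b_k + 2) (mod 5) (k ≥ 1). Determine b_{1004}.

b_1 = 2,  b_2 = 1,  b_3 = 4,  b_4 = 0,  b_5 = 2.
The sequence repeats with period 4.
(1004 - 1) mod 4 = 3, so b_{1004} = b_4 = 0.

0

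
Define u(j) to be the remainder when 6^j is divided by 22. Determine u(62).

We have u(1) = 6, u(2) = 14, u(3) = 18, u(4) = 20, u(5) = 10, u(6) = 16, u(7) = 8, u(8) = 4, u(9) = 2, u(10) = 12, u(11) = 6.
Since u(11) = u(1) = 6, the sequence is periodic with period 10.
So u(62) = u(1 + ((62-1) mod 10)) = u(2) = 14.

14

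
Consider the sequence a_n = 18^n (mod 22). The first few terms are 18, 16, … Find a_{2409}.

8

We have a_1 = 18; a_2 = 16; a_3 = 2; a_4 = 14; a_5 = 10; a_6 = 4; a_7 = 6; a_8 = 20; a_9 = 8; a_{10} = 12; a_{11} = 18.
Since a_{11} = a_1 = 18, the sequence is periodic with period 10.
(2409 - 1) mod 10 = 8, so a_{2409} = a_9 = 8.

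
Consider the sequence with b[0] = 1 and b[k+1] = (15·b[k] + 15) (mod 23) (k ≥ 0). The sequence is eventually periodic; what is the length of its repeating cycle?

We have b[0] = 1; b[1] = 7; b[2] = 5; b[3] = 21; b[4] = 8; b[5] = 20; b[6] = 16; b[7] = 2; b[8] = 22; b[9] = 0; b[10] = 15; b[11] = 10; b[12] = 4; b[13] = 6; b[14] = 13; b[15] = 3; b[16] = 14; b[17] = 18; b[18] = 9; b[19] = 12; b[20] = 11; b[21] = 19; b[22] = 1.
The sequence repeats with period 22.

22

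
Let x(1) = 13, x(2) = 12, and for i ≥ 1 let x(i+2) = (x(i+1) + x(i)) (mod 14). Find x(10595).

4

Computing terms: x(1) = 13, x(2) = 12, x(3) = 11, x(4) = 9, x(5) = 6, x(6) = 1, x(7) = 7, x(8) = 8, x(9) = 1, x(10) = 9, x(11) = 10, x(12) = 5, x(13) = 1, x(14) = 6, x(15) = 7, x(16) = 13, x(17) = 6, x(18) = 5, x(19) = 11, x(20) = 2, x(21) = 13, x(22) = 1, x(23) = 0, x(24) = 1, x(25) = 1, x(26) = 2, x(27) = 3, x(28) = 5, x(29) = 8, x(30) = 13, x(31) = 7, x(32) = 6, x(33) = 13, x(34) = 5, x(35) = 4, x(36) = 9, x(37) = 13, x(38) = 8, x(39) = 7, x(40) = 1, x(41) = 8, x(42) = 9, x(43) = 3, x(44) = 12, x(45) = 1, x(46) = 13, x(47) = 0, x(48) = 13, x(49) = 13, x(50) = 12.
The sequence repeats with period 48.
So x(10595) = x(1 + ((10595-1) mod 48)) = x(35) = 4.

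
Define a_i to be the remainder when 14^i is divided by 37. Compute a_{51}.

We have a_1 = 14,  a_2 = 11,  a_3 = 6,  a_4 = 10,  a_5 = 29,  a_6 = 36,  a_7 = 23,  a_8 = 26,  a_9 = 31,  a_{10} = 27,  a_{11} = 8,  a_{12} = 1,  a_{13} = 14.
The sequence repeats with period 12.
So a_{51} = a_{1 + ((51-1) mod 12)} = a_3 = 6.

6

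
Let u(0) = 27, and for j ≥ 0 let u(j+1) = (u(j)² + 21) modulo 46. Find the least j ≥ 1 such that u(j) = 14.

1

Computing terms: u(0) = 27, u(1) = 14, u(2) = 33, u(3) = 6, u(4) = 11, u(5) = 4, u(6) = 37, u(7) = 10, u(8) = 29, u(9) = 34, u(10) = 27.
The sequence repeats with period 10.
The value 14 first appears (with j ≥ 1) at u(1).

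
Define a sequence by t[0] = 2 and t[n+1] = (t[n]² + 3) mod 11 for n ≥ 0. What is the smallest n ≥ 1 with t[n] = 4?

4

We have t[0] = 2, t[1] = 7, t[2] = 8, t[3] = 1, t[4] = 4, t[5] = 8.
Since t[5] = t[2] = 8, the sequence is eventually periodic: after a pre-period of length 2 it cycles with period 3.
The value 4 first appears (with n ≥ 1) at t[4].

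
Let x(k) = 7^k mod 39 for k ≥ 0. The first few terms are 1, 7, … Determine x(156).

1

We have x(0) = 1,  x(1) = 7,  x(2) = 10,  x(3) = 31,  x(4) = 22,  x(5) = 37,  x(6) = 25,  x(7) = 19,  x(8) = 16,  x(9) = 34,  x(10) = 4,  x(11) = 28,  x(12) = 1.
Since x(12) = x(0) = 1, the sequence is periodic with period 12.
(156 - 0) mod 12 = 0, so x(156) = x(0) = 1.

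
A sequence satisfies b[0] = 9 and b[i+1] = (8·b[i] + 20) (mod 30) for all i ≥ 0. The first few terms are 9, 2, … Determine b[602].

Listing terms: b[0] = 9,  b[1] = 2,  b[2] = 6,  b[3] = 8,  b[4] = 24,  b[5] = 2.
Since b[5] = b[1] = 2, the sequence is eventually periodic: after a pre-period of length 1 it cycles with period 4.
For i ≥ 1, b[i] depends only on (i - 1) mod 4. (602 - 1) mod 4 = 1, so b[602] = b[2] = 6.

6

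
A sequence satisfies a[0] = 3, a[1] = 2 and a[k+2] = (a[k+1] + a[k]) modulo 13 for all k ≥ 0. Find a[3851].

Computing terms: a[0] = 3; a[1] = 2; a[2] = 5; a[3] = 7; a[4] = 12; a[5] = 6; a[6] = 5; a[7] = 11; a[8] = 3; a[9] = 1; a[10] = 4; a[11] = 5; a[12] = 9; a[13] = 1; a[14] = 10; a[15] = 11; a[16] = 8; a[17] = 6; a[18] = 1; a[19] = 7; a[20] = 8; a[21] = 2; a[22] = 10; a[23] = 12; a[24] = 9; a[25] = 8; a[26] = 4; a[27] = 12; a[28] = 3; a[29] = 2.
The sequence repeats with period 28.
(3851 - 0) mod 28 = 15, so a[3851] = a[15] = 11.

11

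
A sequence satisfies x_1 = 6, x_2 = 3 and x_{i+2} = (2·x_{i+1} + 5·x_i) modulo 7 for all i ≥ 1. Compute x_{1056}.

1

Listing terms: x_1 = 6, x_2 = 3, x_3 = 1, x_4 = 3, x_5 = 4, x_6 = 2, x_7 = 3, x_8 = 2, x_9 = 5, x_{10} = 6, x_{11} = 2, x_{12} = 6, x_{13} = 1, x_{14} = 4, x_{15} = 6, x_{16} = 4, x_{17} = 3, x_{18} = 5, x_{19} = 4, x_{20} = 5, x_{21} = 2, x_{22} = 1, x_{23} = 5, x_{24} = 1, x_{25} = 6, x_{26} = 3.
The sequence repeats with period 24.
(1056 - 1) mod 24 = 23, so x_{1056} = x_{24} = 1.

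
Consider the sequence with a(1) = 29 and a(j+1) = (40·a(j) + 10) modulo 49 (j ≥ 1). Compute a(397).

Computing terms: a(1) = 29, a(2) = 43, a(3) = 15, a(4) = 22, a(5) = 8, a(6) = 36, a(7) = 29.
The sequence repeats with period 6.
So a(397) = a(1 + ((397-1) mod 6)) = a(1) = 29.

29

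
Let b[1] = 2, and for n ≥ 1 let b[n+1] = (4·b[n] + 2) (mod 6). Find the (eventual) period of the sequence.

We have b[1] = 2, b[2] = 4, b[3] = 0, b[4] = 2.
The sequence repeats with period 3.

3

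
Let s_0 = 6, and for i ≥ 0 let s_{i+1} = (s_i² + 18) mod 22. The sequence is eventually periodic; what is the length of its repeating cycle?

We have s_0 = 6, s_1 = 10, s_2 = 8, s_3 = 16, s_4 = 10.
Since s_4 = s_1 = 10, the sequence is eventually periodic: after a pre-period of length 1 it cycles with period 3.

3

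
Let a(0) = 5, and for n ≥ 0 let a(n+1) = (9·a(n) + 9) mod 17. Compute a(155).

10

a(0) = 5,  a(1) = 3,  a(2) = 2,  a(3) = 10,  a(4) = 14,  a(5) = 16,  a(6) = 0,  a(7) = 9,  a(8) = 5.
The sequence repeats with period 8.
(155 - 0) mod 8 = 3, so a(155) = a(3) = 10.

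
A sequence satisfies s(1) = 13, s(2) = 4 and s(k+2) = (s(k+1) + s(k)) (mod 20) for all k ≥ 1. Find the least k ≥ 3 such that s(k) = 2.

11

Listing terms: s(1) = 13, s(2) = 4, s(3) = 17, s(4) = 1, s(5) = 18, s(6) = 19, s(7) = 17, s(8) = 16, s(9) = 13, s(10) = 9, s(11) = 2, s(12) = 11, s(13) = 13, s(14) = 4.
Since (s(13), s(14)) = (s(1), s(2)) = (13, 4) (two consecutive terms determine the rest), the sequence is periodic with period 12.
The value 2 first appears (with k ≥ 3) at s(11).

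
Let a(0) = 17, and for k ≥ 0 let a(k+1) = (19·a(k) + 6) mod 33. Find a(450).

17

a(0) = 17; a(1) = 32; a(2) = 20; a(3) = 23; a(4) = 14; a(5) = 8; a(6) = 26; a(7) = 5; a(8) = 2; a(9) = 11; a(10) = 17.
The sequence repeats with period 10.
So a(450) = a(0 + ((450-0) mod 10)) = a(0) = 17.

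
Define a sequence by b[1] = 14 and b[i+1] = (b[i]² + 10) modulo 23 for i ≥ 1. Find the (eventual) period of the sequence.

4

Listing terms: b[1] = 14; b[2] = 22; b[3] = 11; b[4] = 16; b[5] = 13; b[6] = 18; b[7] = 12; b[8] = 16.
Since b[8] = b[4] = 16, the sequence is eventually periodic: after a pre-period of length 3 it cycles with period 4.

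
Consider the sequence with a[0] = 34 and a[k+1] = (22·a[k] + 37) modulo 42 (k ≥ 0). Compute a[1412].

Listing terms: a[0] = 34,  a[1] = 29,  a[2] = 3,  a[3] = 19,  a[4] = 35,  a[5] = 9,  a[6] = 25,  a[7] = 41,  a[8] = 15,  a[9] = 31,  a[10] = 5,  a[11] = 21,  a[12] = 37,  a[13] = 11,  a[14] = 27,  a[15] = 1,  a[16] = 17,  a[17] = 33,  a[18] = 7,  a[19] = 23,  a[20] = 39,  a[21] = 13,  a[22] = 29.
Since a[22] = a[1] = 29, the sequence is eventually periodic: after a pre-period of length 1 it cycles with period 21.
For k ≥ 1, a[k] depends only on (k - 1) mod 21. (1412 - 1) mod 21 = 4, so a[1412] = a[5] = 9.

9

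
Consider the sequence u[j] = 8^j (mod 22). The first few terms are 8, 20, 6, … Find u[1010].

12

Listing terms: u[1] = 8,  u[2] = 20,  u[3] = 6,  u[4] = 4,  u[5] = 10,  u[6] = 14,  u[7] = 2,  u[8] = 16,  u[9] = 18,  u[10] = 12,  u[11] = 8.
Since u[11] = u[1] = 8, the sequence is periodic with period 10.
So u[1010] = u[1 + ((1010-1) mod 10)] = u[10] = 12.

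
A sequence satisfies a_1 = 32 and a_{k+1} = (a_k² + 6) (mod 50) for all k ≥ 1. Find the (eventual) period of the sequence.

a_1 = 32; a_2 = 30; a_3 = 6; a_4 = 42; a_5 = 20; a_6 = 6.
Since a_6 = a_3 = 6, the sequence is eventually periodic: after a pre-period of length 2 it cycles with period 3.

3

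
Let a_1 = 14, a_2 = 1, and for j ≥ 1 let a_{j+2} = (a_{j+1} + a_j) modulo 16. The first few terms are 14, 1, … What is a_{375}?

a_1 = 14, a_2 = 1, a_3 = 15, a_4 = 0, a_5 = 15, a_6 = 15, a_7 = 14, a_8 = 13, a_9 = 11, a_{10} = 8, a_{11} = 3, a_{12} = 11, a_{13} = 14, a_{14} = 9, a_{15} = 7, a_{16} = 0, a_{17} = 7, a_{18} = 7, a_{19} = 14, a_{20} = 5, a_{21} = 3, a_{22} = 8, a_{23} = 11, a_{24} = 3, a_{25} = 14, a_{26} = 1.
The sequence repeats with period 24.
So a_{375} = a_{1 + ((375-1) mod 24)} = a_{15} = 7.

7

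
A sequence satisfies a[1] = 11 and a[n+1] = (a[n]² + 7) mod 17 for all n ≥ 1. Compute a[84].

3

We have a[1] = 11; a[2] = 9; a[3] = 3; a[4] = 16; a[5] = 8; a[6] = 3.
Since a[6] = a[3] = 3, the sequence is eventually periodic: after a pre-period of length 2 it cycles with period 3.
For n ≥ 3, a[n] depends only on (n - 3) mod 3. (84 - 3) mod 3 = 0, so a[84] = a[3] = 3.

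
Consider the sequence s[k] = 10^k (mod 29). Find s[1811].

Computing terms: s[1] = 10; s[2] = 13; s[3] = 14; s[4] = 24; s[5] = 8; s[6] = 22; s[7] = 17; s[8] = 25; s[9] = 18; s[10] = 6; s[11] = 2; s[12] = 20; s[13] = 26; s[14] = 28; s[15] = 19; s[16] = 16; s[17] = 15; s[18] = 5; s[19] = 21; s[20] = 7; s[21] = 12; s[22] = 4; s[23] = 11; s[24] = 23; s[25] = 27; s[26] = 9; s[27] = 3; s[28] = 1; s[29] = 10.
Since s[29] = s[1] = 10, the sequence is periodic with period 28.
So s[1811] = s[1 + ((1811-1) mod 28)] = s[19] = 21.

21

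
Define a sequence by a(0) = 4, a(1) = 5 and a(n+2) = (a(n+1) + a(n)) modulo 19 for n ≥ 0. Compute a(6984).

Listing terms: a(0) = 4,  a(1) = 5,  a(2) = 9,  a(3) = 14,  a(4) = 4,  a(5) = 18,  a(6) = 3,  a(7) = 2,  a(8) = 5,  a(9) = 7,  a(10) = 12,  a(11) = 0,  a(12) = 12,  a(13) = 12,  a(14) = 5,  a(15) = 17,  a(16) = 3,  a(17) = 1,  a(18) = 4,  a(19) = 5.
The sequence repeats with period 18.
So a(6984) = a(0 + ((6984-0) mod 18)) = a(0) = 4.

4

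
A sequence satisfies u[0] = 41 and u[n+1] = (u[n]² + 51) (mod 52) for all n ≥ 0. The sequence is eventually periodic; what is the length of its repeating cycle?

We have u[0] = 41; u[1] = 16; u[2] = 47; u[3] = 24; u[4] = 3; u[5] = 8; u[6] = 11; u[7] = 16.
Since u[7] = u[1] = 16, the sequence is eventually periodic: after a pre-period of length 1 it cycles with period 6.

6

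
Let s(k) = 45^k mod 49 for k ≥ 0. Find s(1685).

5

s(0) = 1; s(1) = 45; s(2) = 16; s(3) = 34; s(4) = 11; s(5) = 5; s(6) = 29; s(7) = 31; s(8) = 23; s(9) = 6; s(10) = 25; s(11) = 47; s(12) = 8; s(13) = 17; s(14) = 30; s(15) = 27; s(16) = 39; s(17) = 40; s(18) = 36; s(19) = 3; s(20) = 37; s(21) = 48; s(22) = 4; s(23) = 33; s(24) = 15; s(25) = 38; s(26) = 44; s(27) = 20; s(28) = 18; s(29) = 26; s(30) = 43; s(31) = 24; s(32) = 2; s(33) = 41; s(34) = 32; s(35) = 19; s(36) = 22; s(37) = 10; s(38) = 9; s(39) = 13; s(40) = 46; s(41) = 12; s(42) = 1.
Since s(42) = s(0) = 1, the sequence is periodic with period 42.
(1685 - 0) mod 42 = 5, so s(1685) = s(5) = 5.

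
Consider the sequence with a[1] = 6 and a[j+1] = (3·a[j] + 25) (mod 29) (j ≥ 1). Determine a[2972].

23

a[1] = 6,  a[2] = 14,  a[3] = 9,  a[4] = 23,  a[5] = 7,  a[6] = 17,  a[7] = 18,  a[8] = 21,  a[9] = 1,  a[10] = 28,  a[11] = 22,  a[12] = 4,  a[13] = 8,  a[14] = 20,  a[15] = 27,  a[16] = 19,  a[17] = 24,  a[18] = 10,  a[19] = 26,  a[20] = 16,  a[21] = 15,  a[22] = 12,  a[23] = 3,  a[24] = 5,  a[25] = 11,  a[26] = 0,  a[27] = 25,  a[28] = 13,  a[29] = 6.
Since a[29] = a[1] = 6, the sequence is periodic with period 28.
(2972 - 1) mod 28 = 3, so a[2972] = a[4] = 23.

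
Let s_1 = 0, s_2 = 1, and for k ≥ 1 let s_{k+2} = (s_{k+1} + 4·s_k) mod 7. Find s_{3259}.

5

Listing terms: s_1 = 0; s_2 = 1; s_3 = 1; s_4 = 5; s_5 = 2; s_6 = 1; s_7 = 2; s_8 = 6; s_9 = 0; s_{10} = 3; s_{11} = 3; s_{12} = 1; s_{13} = 6; s_{14} = 3; s_{15} = 6; s_{16} = 4; s_{17} = 0; s_{18} = 2; s_{19} = 2; s_{20} = 3; s_{21} = 4; s_{22} = 2; s_{23} = 4; s_{24} = 5; s_{25} = 0; s_{26} = 6; s_{27} = 6; s_{28} = 2; s_{29} = 5; s_{30} = 6; s_{31} = 5; s_{32} = 1; s_{33} = 0; s_{34} = 4; s_{35} = 4; s_{36} = 6; s_{37} = 1; s_{38} = 4; s_{39} = 1; s_{40} = 3; s_{41} = 0; s_{42} = 5; s_{43} = 5; s_{44} = 4; s_{45} = 3; s_{46} = 5; s_{47} = 3; s_{48} = 2; s_{49} = 0; s_{50} = 1.
The sequence repeats with period 48.
(3259 - 1) mod 48 = 42, so s_{3259} = s_{43} = 5.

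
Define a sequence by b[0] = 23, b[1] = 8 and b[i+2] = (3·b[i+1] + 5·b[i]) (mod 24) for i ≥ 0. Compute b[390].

We have b[0] = 23,  b[1] = 8,  b[2] = 19,  b[3] = 1,  b[4] = 2,  b[5] = 11,  b[6] = 19,  b[7] = 16,  b[8] = 23,  b[9] = 5,  b[10] = 10,  b[11] = 7,  b[12] = 23,  b[13] = 8.
Since (b[12], b[13]) = (b[0], b[1]) = (23, 8) (two consecutive terms determine the rest), the sequence is periodic with period 12.
(390 - 0) mod 12 = 6, so b[390] = b[6] = 19.

19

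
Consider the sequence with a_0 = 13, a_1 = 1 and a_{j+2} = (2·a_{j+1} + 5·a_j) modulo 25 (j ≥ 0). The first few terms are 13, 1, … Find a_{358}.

Listing terms: a_0 = 13, a_1 = 1, a_2 = 17, a_3 = 14, a_4 = 13, a_5 = 21, a_6 = 7, a_7 = 19, a_8 = 23, a_9 = 16, a_{10} = 22, a_{11} = 24, a_{12} = 8, a_{13} = 11, a_{14} = 12, a_{15} = 4, a_{16} = 18, a_{17} = 6, a_{18} = 2, a_{19} = 9, a_{20} = 3, a_{21} = 1, a_{22} = 17.
Since (a_{21}, a_{22}) = (a_1, a_2) = (1, 17) (two consecutive terms determine the rest), the sequence is eventually periodic: after a pre-period of length 1 it cycles with period 20.
For j ≥ 1, a_j depends only on (j - 1) mod 20. (358 - 1) mod 20 = 17, so a_{358} = a_{18} = 2.

2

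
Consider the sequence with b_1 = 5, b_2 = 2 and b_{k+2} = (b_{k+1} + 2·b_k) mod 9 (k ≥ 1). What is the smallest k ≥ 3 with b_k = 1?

Listing terms: b_1 = 5,  b_2 = 2,  b_3 = 3,  b_4 = 7,  b_5 = 4,  b_6 = 0,  b_7 = 8,  b_8 = 8,  b_9 = 6,  b_{10} = 4,  b_{11} = 7,  b_{12} = 6,  b_{13} = 2,  b_{14} = 5,  b_{15} = 0,  b_{16} = 1,  b_{17} = 1,  b_{18} = 3,  b_{19} = 5,  b_{20} = 2.
Since (b_{19}, b_{20}) = (b_1, b_2) = (5, 2) (two consecutive terms determine the rest), the sequence is periodic with period 18.
The value 1 first appears (with k ≥ 3) at b_{16}.

16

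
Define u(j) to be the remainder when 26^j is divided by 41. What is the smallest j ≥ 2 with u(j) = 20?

2

u(1) = 26; u(2) = 20; u(3) = 28; u(4) = 31; u(5) = 27; u(6) = 5; u(7) = 7; u(8) = 18; u(9) = 17; u(10) = 32; u(11) = 12; u(12) = 25; u(13) = 35; u(14) = 8; u(15) = 3; u(16) = 37; u(17) = 19; u(18) = 2; u(19) = 11; u(20) = 40; u(21) = 15; u(22) = 21; u(23) = 13; u(24) = 10; u(25) = 14; u(26) = 36; u(27) = 34; u(28) = 23; u(29) = 24; u(30) = 9; u(31) = 29; u(32) = 16; u(33) = 6; u(34) = 33; u(35) = 38; u(36) = 4; u(37) = 22; u(38) = 39; u(39) = 30; u(40) = 1; u(41) = 26.
Since u(41) = u(1) = 26, the sequence is periodic with period 40.
The value 20 first appears (with j ≥ 2) at u(2).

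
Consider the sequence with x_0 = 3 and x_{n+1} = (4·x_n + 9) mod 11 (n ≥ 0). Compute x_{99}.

4

x_0 = 3; x_1 = 10; x_2 = 5; x_3 = 7; x_4 = 4; x_5 = 3.
The sequence repeats with period 5.
So x_{99} = x_{0 + ((99-0) mod 5)} = x_4 = 4.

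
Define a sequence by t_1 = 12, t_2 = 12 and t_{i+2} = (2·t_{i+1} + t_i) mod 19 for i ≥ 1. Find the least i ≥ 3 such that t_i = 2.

19

t_1 = 12,  t_2 = 12,  t_3 = 17,  t_4 = 8,  t_5 = 14,  t_6 = 17,  t_7 = 10,  t_8 = 18,  t_9 = 8,  t_{10} = 15,  t_{11} = 0,  t_{12} = 15,  t_{13} = 11,  t_{14} = 18,  t_{15} = 9,  t_{16} = 17,  t_{17} = 5,  t_{18} = 8,  t_{19} = 2,  t_{20} = 12,  t_{21} = 7,  t_{22} = 7,  t_{23} = 2,  t_{24} = 11,  t_{25} = 5,  t_{26} = 2,  t_{27} = 9,  t_{28} = 1,  t_{29} = 11,  t_{30} = 4,  t_{31} = 0,  t_{32} = 4,  t_{33} = 8,  t_{34} = 1,  t_{35} = 10,  t_{36} = 2,  t_{37} = 14,  t_{38} = 11,  t_{39} = 17,  t_{40} = 7,  t_{41} = 12,  t_{42} = 12.
The sequence repeats with period 40.
The value 2 first appears (with i ≥ 3) at t_{19}.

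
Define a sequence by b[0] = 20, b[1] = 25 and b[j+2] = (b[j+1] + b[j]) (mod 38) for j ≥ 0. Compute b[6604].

15

b[0] = 20,  b[1] = 25,  b[2] = 7,  b[3] = 32,  b[4] = 1,  b[5] = 33,  b[6] = 34,  b[7] = 29,  b[8] = 25,  b[9] = 16,  b[10] = 3,  b[11] = 19,  b[12] = 22,  b[13] = 3,  b[14] = 25,  b[15] = 28,  b[16] = 15,  b[17] = 5,  b[18] = 20,  b[19] = 25.
The sequence repeats with period 18.
So b[6604] = b[0 + ((6604-0) mod 18)] = b[16] = 15.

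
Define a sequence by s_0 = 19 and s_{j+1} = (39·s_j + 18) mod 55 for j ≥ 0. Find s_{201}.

44

s_0 = 19; s_1 = 44; s_2 = 29; s_3 = 49; s_4 = 4; s_5 = 9; s_6 = 39; s_7 = 54; s_8 = 34; s_9 = 24; s_{10} = 19.
The sequence repeats with period 10.
So s_{201} = s_{0 + ((201-0) mod 10)} = s_1 = 44.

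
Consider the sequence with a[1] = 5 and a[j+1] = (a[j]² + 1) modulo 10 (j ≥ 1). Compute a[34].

0

Listing terms: a[1] = 5; a[2] = 6; a[3] = 7; a[4] = 0; a[5] = 1; a[6] = 2; a[7] = 5.
Since a[7] = a[1] = 5, the sequence is periodic with period 6.
(34 - 1) mod 6 = 3, so a[34] = a[4] = 0.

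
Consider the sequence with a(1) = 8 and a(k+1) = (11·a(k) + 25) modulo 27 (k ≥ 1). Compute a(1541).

17

Listing terms: a(1) = 8,  a(2) = 5,  a(3) = 26,  a(4) = 14,  a(5) = 17,  a(6) = 23,  a(7) = 8.
The sequence repeats with period 6.
(1541 - 1) mod 6 = 4, so a(1541) = a(5) = 17.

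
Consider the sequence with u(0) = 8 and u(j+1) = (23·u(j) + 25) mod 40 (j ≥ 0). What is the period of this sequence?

4

Listing terms: u(0) = 8,  u(1) = 9,  u(2) = 32,  u(3) = 1,  u(4) = 8.
Since u(4) = u(0) = 8, the sequence is periodic with period 4.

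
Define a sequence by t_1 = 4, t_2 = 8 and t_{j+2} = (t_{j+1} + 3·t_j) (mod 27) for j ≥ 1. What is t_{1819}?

26

We have t_1 = 4,  t_2 = 8,  t_3 = 20,  t_4 = 17,  t_5 = 23,  t_6 = 20,  t_7 = 8,  t_8 = 14,  t_9 = 11,  t_{10} = 26,  t_{11} = 5,  t_{12} = 2,  t_{13} = 17,  t_{14} = 23.
Since (t_{13}, t_{14}) = (t_4, t_5) = (17, 23) (two consecutive terms determine the rest), the sequence is eventually periodic: after a pre-period of length 3 it cycles with period 9.
For j ≥ 4, t_j depends only on (j - 4) mod 9. (1819 - 4) mod 9 = 6, so t_{1819} = t_{10} = 26.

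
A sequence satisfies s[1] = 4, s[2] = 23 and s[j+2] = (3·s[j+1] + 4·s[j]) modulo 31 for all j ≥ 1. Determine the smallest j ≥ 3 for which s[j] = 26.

Computing terms: s[1] = 4; s[2] = 23; s[3] = 23; s[4] = 6; s[5] = 17; s[6] = 13; s[7] = 14; s[8] = 1; s[9] = 28; s[10] = 26; s[11] = 4; s[12] = 23.
Since (s[11], s[12]) = (s[1], s[2]) = (4, 23) (two consecutive terms determine the rest), the sequence is periodic with period 10.
The value 26 first appears (with j ≥ 3) at s[10].

10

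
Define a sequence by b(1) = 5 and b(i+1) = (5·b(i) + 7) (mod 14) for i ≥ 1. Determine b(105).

13

b(1) = 5, b(2) = 4, b(3) = 13, b(4) = 2, b(5) = 3, b(6) = 8, b(7) = 5.
The sequence repeats with period 6.
(105 - 1) mod 6 = 2, so b(105) = b(3) = 13.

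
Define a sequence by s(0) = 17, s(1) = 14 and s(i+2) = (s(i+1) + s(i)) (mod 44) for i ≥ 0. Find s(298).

20

s(0) = 17, s(1) = 14, s(2) = 31, s(3) = 1, s(4) = 32, s(5) = 33, s(6) = 21, s(7) = 10, s(8) = 31, s(9) = 41, s(10) = 28, s(11) = 25, s(12) = 9, s(13) = 34, s(14) = 43, s(15) = 33, s(16) = 32, s(17) = 21, s(18) = 9, s(19) = 30, s(20) = 39, s(21) = 25, s(22) = 20, s(23) = 1, s(24) = 21, s(25) = 22, s(26) = 43, s(27) = 21, s(28) = 20, s(29) = 41, s(30) = 17, s(31) = 14.
The sequence repeats with period 30.
So s(298) = s(0 + ((298-0) mod 30)) = s(28) = 20.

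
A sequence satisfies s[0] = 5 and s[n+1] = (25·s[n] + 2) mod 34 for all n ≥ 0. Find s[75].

3

We have s[0] = 5; s[1] = 25; s[2] = 15; s[3] = 3; s[4] = 9; s[5] = 23; s[6] = 33; s[7] = 11; s[8] = 5.
The sequence repeats with period 8.
So s[75] = s[0 + ((75-0) mod 8)] = s[3] = 3.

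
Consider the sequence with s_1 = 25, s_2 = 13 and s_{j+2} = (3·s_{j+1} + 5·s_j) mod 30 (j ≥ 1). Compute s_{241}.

We have s_1 = 25; s_2 = 13; s_3 = 14; s_4 = 17; s_5 = 1; s_6 = 28; s_7 = 29; s_8 = 17; s_9 = 16; s_{10} = 13; s_{11} = 29; s_{12} = 2; s_{13} = 1; s_{14} = 13; s_{15} = 14.
Since (s_{14}, s_{15}) = (s_2, s_3) = (13, 14) (two consecutive terms determine the rest), the sequence is eventually periodic: after a pre-period of length 1 it cycles with period 12.
For j ≥ 2, s_j depends only on (j - 2) mod 12. (241 - 2) mod 12 = 11, so s_{241} = s_{13} = 1.

1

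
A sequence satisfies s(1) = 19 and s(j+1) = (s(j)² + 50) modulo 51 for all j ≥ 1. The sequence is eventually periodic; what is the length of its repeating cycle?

4

s(1) = 19,  s(2) = 3,  s(3) = 8,  s(4) = 12,  s(5) = 41,  s(6) = 48,  s(7) = 8.
Since s(7) = s(3) = 8, the sequence is eventually periodic: after a pre-period of length 2 it cycles with period 4.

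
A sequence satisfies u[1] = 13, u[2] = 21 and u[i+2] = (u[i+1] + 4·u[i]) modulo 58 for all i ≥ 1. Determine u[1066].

u[1] = 13,  u[2] = 21,  u[3] = 15,  u[4] = 41,  u[5] = 43,  u[6] = 33,  u[7] = 31,  u[8] = 47,  u[9] = 55,  u[10] = 11,  u[11] = 57,  u[12] = 43,  u[13] = 39,  u[14] = 37,  u[15] = 19,  u[16] = 51,  u[17] = 11,  u[18] = 41,  u[19] = 27,  u[20] = 17,  u[21] = 9,  u[22] = 19,  u[23] = 55,  u[24] = 15,  u[25] = 3,  u[26] = 5,  u[27] = 17,  u[28] = 37,  u[29] = 47,  u[30] = 21,  u[31] = 35,  u[32] = 3,  u[33] = 27,  u[34] = 39,  u[35] = 31,  u[36] = 13,  u[37] = 21.
Since (u[36], u[37]) = (u[1], u[2]) = (13, 21) (two consecutive terms determine the rest), the sequence is periodic with period 35.
(1066 - 1) mod 35 = 15, so u[1066] = u[16] = 51.

51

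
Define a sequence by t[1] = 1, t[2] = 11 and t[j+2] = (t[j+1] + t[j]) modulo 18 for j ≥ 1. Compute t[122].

11

Listing terms: t[1] = 1,  t[2] = 11,  t[3] = 12,  t[4] = 5,  t[5] = 17,  t[6] = 4,  t[7] = 3,  t[8] = 7,  t[9] = 10,  t[10] = 17,  t[11] = 9,  t[12] = 8,  t[13] = 17,  t[14] = 7,  t[15] = 6,  t[16] = 13,  t[17] = 1,  t[18] = 14,  t[19] = 15,  t[20] = 11,  t[21] = 8,  t[22] = 1,  t[23] = 9,  t[24] = 10,  t[25] = 1,  t[26] = 11.
Since (t[25], t[26]) = (t[1], t[2]) = (1, 11) (two consecutive terms determine the rest), the sequence is periodic with period 24.
(122 - 1) mod 24 = 1, so t[122] = t[2] = 11.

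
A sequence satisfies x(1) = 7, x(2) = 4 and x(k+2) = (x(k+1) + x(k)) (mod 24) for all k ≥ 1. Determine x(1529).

x(1) = 7,  x(2) = 4,  x(3) = 11,  x(4) = 15,  x(5) = 2,  x(6) = 17,  x(7) = 19,  x(8) = 12,  x(9) = 7,  x(10) = 19,  x(11) = 2,  x(12) = 21,  x(13) = 23,  x(14) = 20,  x(15) = 19,  x(16) = 15,  x(17) = 10,  x(18) = 1,  x(19) = 11,  x(20) = 12,  x(21) = 23,  x(22) = 11,  x(23) = 10,  x(24) = 21,  x(25) = 7,  x(26) = 4.
The sequence repeats with period 24.
So x(1529) = x(1 + ((1529-1) mod 24)) = x(17) = 10.

10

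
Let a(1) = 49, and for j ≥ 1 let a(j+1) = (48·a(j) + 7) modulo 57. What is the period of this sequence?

Listing terms: a(1) = 49, a(2) = 22, a(3) = 37, a(4) = 16, a(5) = 34, a(6) = 43, a(7) = 19, a(8) = 7, a(9) = 1, a(10) = 55, a(11) = 25, a(12) = 10, a(13) = 31, a(14) = 13, a(15) = 4, a(16) = 28, a(17) = 40, a(18) = 46, a(19) = 49.
Since a(19) = a(1) = 49, the sequence is periodic with period 18.

18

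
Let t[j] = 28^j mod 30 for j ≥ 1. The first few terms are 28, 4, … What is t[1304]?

16

t[1] = 28, t[2] = 4, t[3] = 22, t[4] = 16, t[5] = 28.
Since t[5] = t[1] = 28, the sequence is periodic with period 4.
So t[1304] = t[1 + ((1304-1) mod 4)] = t[4] = 16.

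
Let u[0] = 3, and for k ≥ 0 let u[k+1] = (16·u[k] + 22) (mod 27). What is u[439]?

Computing terms: u[0] = 3, u[1] = 16, u[2] = 8, u[3] = 15, u[4] = 19, u[5] = 2, u[6] = 0, u[7] = 22, u[8] = 23, u[9] = 12, u[10] = 25, u[11] = 17, u[12] = 24, u[13] = 1, u[14] = 11, u[15] = 9, u[16] = 4, u[17] = 5, u[18] = 21, u[19] = 7, u[20] = 26, u[21] = 6, u[22] = 10, u[23] = 20, u[24] = 18, u[25] = 13, u[26] = 14, u[27] = 3.
Since u[27] = u[0] = 3, the sequence is periodic with period 27.
So u[439] = u[0 + ((439-0) mod 27)] = u[7] = 22.

22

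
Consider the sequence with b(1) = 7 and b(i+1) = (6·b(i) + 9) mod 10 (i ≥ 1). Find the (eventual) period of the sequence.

5

Computing terms: b(1) = 7, b(2) = 1, b(3) = 5, b(4) = 9, b(5) = 3, b(6) = 7.
The sequence repeats with period 5.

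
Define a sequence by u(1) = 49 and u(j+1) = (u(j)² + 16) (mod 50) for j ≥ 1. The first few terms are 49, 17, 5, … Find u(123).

We have u(1) = 49; u(2) = 17; u(3) = 5; u(4) = 41; u(5) = 47; u(6) = 25; u(7) = 41.
Since u(7) = u(4) = 41, the sequence is eventually periodic: after a pre-period of length 3 it cycles with period 3.
For j ≥ 4, u(j) depends only on (j - 4) mod 3. (123 - 4) mod 3 = 2, so u(123) = u(6) = 25.

25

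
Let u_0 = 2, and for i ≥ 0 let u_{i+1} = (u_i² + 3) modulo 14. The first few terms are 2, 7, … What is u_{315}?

u_0 = 2, u_1 = 7, u_2 = 10, u_3 = 5, u_4 = 0, u_5 = 3, u_6 = 12, u_7 = 7.
Since u_7 = u_1 = 7, the sequence is eventually periodic: after a pre-period of length 1 it cycles with period 6.
For i ≥ 1, u_i depends only on (i - 1) mod 6. (315 - 1) mod 6 = 2, so u_{315} = u_3 = 5.

5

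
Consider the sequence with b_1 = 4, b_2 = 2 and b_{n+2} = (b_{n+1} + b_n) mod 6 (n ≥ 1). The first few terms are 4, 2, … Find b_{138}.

Computing terms: b_1 = 4,  b_2 = 2,  b_3 = 0,  b_4 = 2,  b_5 = 2,  b_6 = 4,  b_7 = 0,  b_8 = 4,  b_9 = 4,  b_{10} = 2.
Since (b_9, b_{10}) = (b_1, b_2) = (4, 2) (two consecutive terms determine the rest), the sequence is periodic with period 8.
So b_{138} = b_{1 + ((138-1) mod 8)} = b_2 = 2.

2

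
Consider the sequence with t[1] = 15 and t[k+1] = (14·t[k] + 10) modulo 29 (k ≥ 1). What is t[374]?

22

Listing terms: t[1] = 15; t[2] = 17; t[3] = 16; t[4] = 2; t[5] = 9; t[6] = 20; t[7] = 0; t[8] = 10; t[9] = 5; t[10] = 22; t[11] = 28; t[12] = 25; t[13] = 12; t[14] = 4; t[15] = 8; t[16] = 6; t[17] = 7; t[18] = 21; t[19] = 14; t[20] = 3; t[21] = 23; t[22] = 13; t[23] = 18; t[24] = 1; t[25] = 24; t[26] = 27; t[27] = 11; t[28] = 19; t[29] = 15.
Since t[29] = t[1] = 15, the sequence is periodic with period 28.
(374 - 1) mod 28 = 9, so t[374] = t[10] = 22.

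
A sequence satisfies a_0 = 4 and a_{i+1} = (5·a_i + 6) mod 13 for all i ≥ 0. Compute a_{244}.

Listing terms: a_0 = 4; a_1 = 0; a_2 = 6; a_3 = 10; a_4 = 4.
Since a_4 = a_0 = 4, the sequence is periodic with period 4.
So a_{244} = a_{0 + ((244-0) mod 4)} = a_0 = 4.

4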